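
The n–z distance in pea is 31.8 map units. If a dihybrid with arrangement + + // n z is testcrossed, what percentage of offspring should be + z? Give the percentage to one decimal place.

15.9%

A map distance of 31.8 map units corresponds to a recombination frequency of 0.318.
The F1 is + + / n z, so + z is a recombinant gamete class with expected frequency r/2 = 0.318/2 = 0.1590.
That is 0.1590 = 15.9% of the progeny.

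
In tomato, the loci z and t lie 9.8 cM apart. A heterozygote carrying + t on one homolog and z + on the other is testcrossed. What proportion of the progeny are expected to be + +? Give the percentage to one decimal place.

A map distance of 9.8 cM corresponds to a recombination frequency of 0.098.
The F1 is + t / z +, so + + is a recombinant gamete class with expected frequency r/2 = 0.098/2 = 0.0490.
That is 0.0490 = 4.9% of the progeny.

4.9%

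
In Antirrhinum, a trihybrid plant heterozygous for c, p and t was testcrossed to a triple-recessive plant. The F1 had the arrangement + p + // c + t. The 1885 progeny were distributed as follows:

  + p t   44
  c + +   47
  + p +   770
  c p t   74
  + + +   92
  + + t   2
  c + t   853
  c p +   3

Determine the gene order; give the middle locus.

c

The two rarest classes, c p + and + + t, are the double crossovers. Comparing them with the parentals, only the c allele has switched, so c is the middle locus and the order is p – c – t.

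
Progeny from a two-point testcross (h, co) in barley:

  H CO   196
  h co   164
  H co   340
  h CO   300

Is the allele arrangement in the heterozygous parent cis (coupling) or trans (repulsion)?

The two most frequent classes are H co (340) and h CO (300); these are the parental (non-recombinant) types.
So the F1 carried H co on one chromosome and h CO on the other — the recessive alleles are on opposite chromosomes (trans / repulsion).

trans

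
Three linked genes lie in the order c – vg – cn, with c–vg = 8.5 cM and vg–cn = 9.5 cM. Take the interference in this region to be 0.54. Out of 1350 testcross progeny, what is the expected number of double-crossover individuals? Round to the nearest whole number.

Map distances give recombination frequencies of 0.085 and 0.095 for the two intervals.
With interference 0.54 (so coincidence = 0.46), expected double-crossover frequency = 0.085 × 0.095 × 0.46 = 0.00371.
Expected number = 0.00371 × 1350 = 5.01 ≈ 5.

5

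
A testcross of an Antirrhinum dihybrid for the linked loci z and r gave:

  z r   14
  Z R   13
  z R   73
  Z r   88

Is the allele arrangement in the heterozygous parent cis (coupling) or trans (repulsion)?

trans

The two most frequent classes are Z r (88) and z R (73); these are the parental (non-recombinant) types.
So the F1 carried Z r on one chromosome and z R on the other — the recessive alleles are on opposite chromosomes (trans / repulsion).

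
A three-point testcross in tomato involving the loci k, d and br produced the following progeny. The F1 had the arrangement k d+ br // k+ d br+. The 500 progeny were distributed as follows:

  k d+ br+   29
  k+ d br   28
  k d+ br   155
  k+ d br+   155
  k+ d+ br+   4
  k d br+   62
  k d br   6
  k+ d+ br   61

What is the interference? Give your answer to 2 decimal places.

0.44

The two rarest classes, k d br and k+ d+ br+, are the double crossovers. Comparing them with the parentals, only the d allele has switched, so d is the middle locus and the order is k – d – br.
k–d: (123 + 10)/500 = 0.2660; d–br: (57 + 10)/500 = 0.1340.
Expected DCO frequency = 0.2660 × 0.1340 ≈ 0.03564; observed = 10/500 ≈ 0.02000.
Coefficient of coincidence = 0.02000/0.03564 ≈ 0.56; interference = 1 − 0.56 = 0.44.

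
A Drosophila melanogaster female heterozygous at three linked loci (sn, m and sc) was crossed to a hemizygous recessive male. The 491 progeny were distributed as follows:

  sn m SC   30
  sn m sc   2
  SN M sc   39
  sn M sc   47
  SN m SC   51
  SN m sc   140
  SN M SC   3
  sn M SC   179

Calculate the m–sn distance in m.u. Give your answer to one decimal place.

The two most frequent reciprocal classes, SN m sc and sn M SC, are the parental types, so the F1 was SN m sc / sn M SC.
The two rarest classes, sn m sc and SN M SC, are the double crossovers. Comparing them with the parentals, only the sn allele has switched, so sn is the middle locus and the order is sc – sn – m.
Crossovers in the sn–m interval produce the single-crossover classes SN M sc and sn m SC (39 + 30 = 69) plus the double crossovers (5).
RF(sn–m) = (69 + 5) / 491 = 74/491 = 0.1507 → 15.1 m.u.

15.1 m.u.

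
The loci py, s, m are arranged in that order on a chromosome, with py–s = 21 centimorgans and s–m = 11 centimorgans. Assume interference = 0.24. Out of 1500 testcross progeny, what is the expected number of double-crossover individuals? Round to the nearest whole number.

Map distances give recombination frequencies of 0.210 and 0.110 for the two intervals.
With interference 0.24 (so coincidence = 0.76), expected double-crossover frequency = 0.210 × 0.110 × 0.76 = 0.01756.
Expected number = 0.01756 × 1500 = 26.33 ≈ 26.

26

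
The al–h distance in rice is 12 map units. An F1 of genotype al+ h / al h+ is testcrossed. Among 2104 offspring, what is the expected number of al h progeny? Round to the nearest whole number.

A map distance of 12 map units corresponds to a recombination frequency of 0.120.
The F1 is al+ h / al h+, so al h is a recombinant gamete class with expected frequency r/2 = 0.120/2 = 0.0600.
Expected number = 0.0600 × 2104 = 126.24 ≈ 126.

126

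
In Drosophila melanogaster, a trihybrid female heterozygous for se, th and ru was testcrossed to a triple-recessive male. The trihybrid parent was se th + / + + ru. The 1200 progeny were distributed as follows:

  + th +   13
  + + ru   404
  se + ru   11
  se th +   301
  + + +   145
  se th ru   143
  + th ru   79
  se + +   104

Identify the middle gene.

The two rarest classes, + th + and se + ru, are the double crossovers. Comparing them with the parentals, only the se allele has switched, so se is the middle locus and the order is ru – se – th.

se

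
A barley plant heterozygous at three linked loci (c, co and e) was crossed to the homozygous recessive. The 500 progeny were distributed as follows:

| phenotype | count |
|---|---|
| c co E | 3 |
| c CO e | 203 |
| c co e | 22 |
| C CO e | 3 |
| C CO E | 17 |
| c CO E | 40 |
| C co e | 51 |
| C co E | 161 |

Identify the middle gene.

The two most frequent reciprocal classes, C co E and c CO e, are the parental types, so the F1 was C co E / c CO e.
The two rarest classes, c co E and C CO e, are the double crossovers. Comparing them with the parentals, only the c allele has switched, so c is the middle locus and the order is e – c – co.

c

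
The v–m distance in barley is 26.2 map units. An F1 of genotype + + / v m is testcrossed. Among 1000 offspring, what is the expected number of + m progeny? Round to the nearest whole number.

131

A map distance of 26.2 map units corresponds to a recombination frequency of 0.262.
The F1 is + + / v m, so + m is a recombinant gamete class with expected frequency r/2 = 0.262/2 = 0.1310.
Expected number = 0.1310 × 1000 = 131.00 ≈ 131.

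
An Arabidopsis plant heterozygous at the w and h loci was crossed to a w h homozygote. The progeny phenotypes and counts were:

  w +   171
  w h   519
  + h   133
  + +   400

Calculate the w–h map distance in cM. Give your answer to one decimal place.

24.9 cM

The two most frequent classes, + + (400) and w h (519), are the parental types, so the F1 was + + / w h.
The recombinant classes are + h and w +: 133 + 171 = 304.
Recombination frequency = 304/1223 = 0.2486 ≈ 24.9%, i.e. 24.9 cM.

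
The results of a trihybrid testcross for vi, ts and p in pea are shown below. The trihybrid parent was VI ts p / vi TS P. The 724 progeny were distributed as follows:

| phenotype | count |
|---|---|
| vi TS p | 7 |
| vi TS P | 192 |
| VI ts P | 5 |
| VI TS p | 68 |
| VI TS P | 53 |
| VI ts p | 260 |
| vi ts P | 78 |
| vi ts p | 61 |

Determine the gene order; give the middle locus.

The two rarest classes, VI ts P and vi TS p, are the double crossovers. Comparing them with the parentals, only the p allele has switched, so p is the middle locus and the order is ts – p – vi.

p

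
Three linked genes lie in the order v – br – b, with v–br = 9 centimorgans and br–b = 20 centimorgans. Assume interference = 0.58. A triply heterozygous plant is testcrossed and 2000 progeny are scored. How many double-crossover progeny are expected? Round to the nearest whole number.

Map distances give recombination frequencies of 0.090 and 0.200 for the two intervals.
With interference 0.58 (so coincidence = 0.42), expected double-crossover frequency = 0.090 × 0.200 × 0.42 = 0.00756.
Expected number = 0.00756 × 2000 = 15.12 ≈ 15.

15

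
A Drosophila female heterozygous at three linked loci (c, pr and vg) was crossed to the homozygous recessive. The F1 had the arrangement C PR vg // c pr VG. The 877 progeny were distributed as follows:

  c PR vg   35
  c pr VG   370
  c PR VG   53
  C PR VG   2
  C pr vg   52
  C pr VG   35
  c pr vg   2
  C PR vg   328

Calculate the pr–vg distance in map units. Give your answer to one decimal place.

The two rarest classes, C PR VG and c pr vg, are the double crossovers. Comparing them with the parentals, only the vg allele has switched, so vg is the middle locus and the order is c – vg – pr.
Crossovers in the vg–pr interval produce the single-crossover classes C pr vg and c PR VG (52 + 53 = 105) plus the double crossovers (4).
RF(vg–pr) = (105 + 4) / 877 = 109/877 = 0.1243 → 12.4 map units.

12.4 map units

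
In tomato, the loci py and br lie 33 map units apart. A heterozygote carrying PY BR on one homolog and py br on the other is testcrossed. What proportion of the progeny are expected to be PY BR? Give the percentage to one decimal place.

33.5%

A map distance of 33 map units corresponds to a recombination frequency of 0.330.
The F1 is PY BR / py br, so PY BR is a parental gamete class with expected frequency (1 − r)/2 = 0.670/2 = 0.3350.
That is 0.3350 = 33.5% of the progeny.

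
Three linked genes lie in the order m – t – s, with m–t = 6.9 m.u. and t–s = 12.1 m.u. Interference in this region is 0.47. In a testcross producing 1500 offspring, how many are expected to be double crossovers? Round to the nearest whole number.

7

Map distances give recombination frequencies of 0.069 and 0.121 for the two intervals.
With interference 0.47 (so coincidence = 0.53), expected double-crossover frequency = 0.069 × 0.121 × 0.53 = 0.00442.
Expected number = 0.00442 × 1500 = 6.64 ≈ 7.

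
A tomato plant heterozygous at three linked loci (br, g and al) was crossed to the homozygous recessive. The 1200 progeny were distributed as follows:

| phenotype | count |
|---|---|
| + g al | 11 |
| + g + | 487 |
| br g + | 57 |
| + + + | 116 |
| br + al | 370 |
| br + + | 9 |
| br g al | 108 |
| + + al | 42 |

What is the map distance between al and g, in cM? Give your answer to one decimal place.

The two most frequent reciprocal classes, br + al and + g +, are the parental types, so the F1 was br + al / + g +.
The two rarest classes, br + + and + g al, are the double crossovers. Comparing them with the parentals, only the al allele has switched, so al is the middle locus and the order is br – al – g.
Crossovers in the al–g interval produce the single-crossover classes br g al and + + + (108 + 116 = 224) plus the double crossovers (20).
RF(al–g) = (224 + 20) / 1200 = 244/1200 = 0.2033 → 20.3 cM.

20.3 cM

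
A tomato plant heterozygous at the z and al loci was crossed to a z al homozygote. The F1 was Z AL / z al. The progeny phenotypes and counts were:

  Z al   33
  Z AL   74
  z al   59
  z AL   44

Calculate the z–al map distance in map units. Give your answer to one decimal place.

36.7 map units

The recombinant classes are Z al and z AL: 33 + 44 = 77.
Recombination frequency = 77/210 = 0.3667 ≈ 36.7%, i.e. 36.7 map units.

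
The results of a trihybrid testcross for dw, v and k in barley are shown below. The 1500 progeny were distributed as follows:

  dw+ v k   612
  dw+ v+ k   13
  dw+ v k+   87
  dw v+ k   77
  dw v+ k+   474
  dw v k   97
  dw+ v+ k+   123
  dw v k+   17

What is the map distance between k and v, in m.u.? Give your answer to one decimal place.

The two most frequent reciprocal classes, dw+ v k and dw v+ k+, are the parental types, so the F1 was dw+ v k / dw v+ k+.
The two rarest classes, dw+ v+ k and dw v k+, are the double crossovers. Comparing them with the parentals, only the v allele has switched, so v is the middle locus and the order is k – v – dw.
Crossovers in the k–v interval produce the single-crossover classes dw+ v k+ and dw v+ k (87 + 77 = 164) plus the double crossovers (30).
RF(k–v) = (164 + 30) / 1500 = 194/1500 = 0.1293 → 12.9 m.u.

12.9 m.u.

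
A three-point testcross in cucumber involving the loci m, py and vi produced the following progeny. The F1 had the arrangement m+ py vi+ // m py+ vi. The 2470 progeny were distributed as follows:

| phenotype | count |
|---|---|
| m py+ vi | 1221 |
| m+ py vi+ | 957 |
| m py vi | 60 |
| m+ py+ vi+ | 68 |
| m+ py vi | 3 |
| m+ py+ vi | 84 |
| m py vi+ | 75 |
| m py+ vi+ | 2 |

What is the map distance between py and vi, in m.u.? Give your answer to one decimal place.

The two rarest classes, m+ py vi and m py+ vi+, are the double crossovers. Comparing them with the parentals, only the vi allele has switched, so vi is the middle locus and the order is py – vi – m.
Crossovers in the py–vi interval produce the single-crossover classes m+ py+ vi+ and m py vi (68 + 60 = 128) plus the double crossovers (5).
RF(py–vi) = (128 + 5) / 2470 = 133/2470 = 0.0538 → 5.4 m.u.

5.4 m.u.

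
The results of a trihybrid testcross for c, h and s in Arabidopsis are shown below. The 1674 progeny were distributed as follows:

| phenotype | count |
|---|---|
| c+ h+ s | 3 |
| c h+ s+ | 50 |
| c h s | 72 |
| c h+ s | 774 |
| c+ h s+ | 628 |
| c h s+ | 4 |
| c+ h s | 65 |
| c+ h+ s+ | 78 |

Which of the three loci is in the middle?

The two most frequent reciprocal classes, c h+ s and c+ h s+, are the parental types, so the F1 was c h+ s / c+ h s+.
The two rarest classes, c+ h+ s and c h s+, are the double crossovers. Comparing them with the parentals, only the c allele has switched, so c is the middle locus and the order is s – c – h.

c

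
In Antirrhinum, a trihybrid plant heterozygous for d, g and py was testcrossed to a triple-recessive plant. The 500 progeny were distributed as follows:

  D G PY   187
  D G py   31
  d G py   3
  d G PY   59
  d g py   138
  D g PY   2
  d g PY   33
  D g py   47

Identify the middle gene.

g

The two most frequent reciprocal classes, d g py and D G PY, are the parental types, so the F1 was d g py / D G PY.
The two rarest classes, d G py and D g PY, are the double crossovers. Comparing them with the parentals, only the g allele has switched, so g is the middle locus and the order is py – g – d.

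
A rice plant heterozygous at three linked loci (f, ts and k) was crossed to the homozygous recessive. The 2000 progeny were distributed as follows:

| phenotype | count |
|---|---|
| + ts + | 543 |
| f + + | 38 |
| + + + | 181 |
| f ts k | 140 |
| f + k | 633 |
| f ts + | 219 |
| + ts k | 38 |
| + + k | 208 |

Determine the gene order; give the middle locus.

The two most frequent reciprocal classes, + ts + and f + k, are the parental types, so the F1 was + ts + / f + k.
The two rarest classes, + ts k and f + +, are the double crossovers. Comparing them with the parentals, only the k allele has switched, so k is the middle locus and the order is f – k – ts.

k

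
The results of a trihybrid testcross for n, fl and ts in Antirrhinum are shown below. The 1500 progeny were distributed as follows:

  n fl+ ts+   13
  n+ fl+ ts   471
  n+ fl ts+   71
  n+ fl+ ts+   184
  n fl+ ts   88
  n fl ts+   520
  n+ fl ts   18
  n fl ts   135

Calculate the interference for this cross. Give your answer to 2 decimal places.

The two most frequent reciprocal classes, n+ fl+ ts and n fl ts+, are the parental types, so the F1 was n+ fl+ ts / n fl ts+.
The two rarest classes, n+ fl ts and n fl+ ts+, are the double crossovers. Comparing them with the parentals, only the fl allele has switched, so fl is the middle locus and the order is n – fl – ts.
n–fl: (159 + 31)/1500 = 0.1267; fl–ts: (319 + 31)/1500 = 0.2333.
Expected DCO frequency = 0.1267 × 0.2333 ≈ 0.02956; observed = 31/1500 ≈ 0.02067.
Coefficient of coincidence = 0.02067/0.02956 ≈ 0.70; interference = 1 − 0.70 = 0.30.

0.30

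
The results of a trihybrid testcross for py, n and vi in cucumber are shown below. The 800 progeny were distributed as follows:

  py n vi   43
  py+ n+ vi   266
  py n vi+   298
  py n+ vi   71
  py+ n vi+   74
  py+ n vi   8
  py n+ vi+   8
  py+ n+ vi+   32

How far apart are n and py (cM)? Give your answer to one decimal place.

The two most frequent reciprocal classes, py n vi+ and py+ n+ vi, are the parental types, so the F1 was py n vi+ / py+ n+ vi.
The two rarest classes, py n+ vi+ and py+ n vi, are the double crossovers. Comparing them with the parentals, only the n allele has switched, so n is the middle locus and the order is vi – n – py.
Crossovers in the n–py interval produce the single-crossover classes py+ n vi+ and py n+ vi (74 + 71 = 145) plus the double crossovers (16).
RF(n–py) = (145 + 16) / 800 = 161/800 = 0.2013 → 20.1 cM.

20.1 cM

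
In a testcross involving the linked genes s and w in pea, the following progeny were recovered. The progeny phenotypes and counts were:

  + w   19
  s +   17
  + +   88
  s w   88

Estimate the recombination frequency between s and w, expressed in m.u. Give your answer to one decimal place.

17.0 m.u.

The two most frequent classes, + + (88) and s w (88), are the parental types, so the F1 was + + / s w.
The recombinant classes are + w and s +: 19 + 17 = 36.
Recombination frequency = 36/212 = 0.1698 ≈ 17.0%, i.e. 17.0 m.u.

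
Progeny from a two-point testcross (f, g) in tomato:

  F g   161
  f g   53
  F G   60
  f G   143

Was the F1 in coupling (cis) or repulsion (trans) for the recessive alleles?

The two most frequent classes are F g (161) and f G (143); these are the parental (non-recombinant) types.
So the F1 carried F g on one chromosome and f G on the other — the recessive alleles are on opposite chromosomes (trans / repulsion).

trans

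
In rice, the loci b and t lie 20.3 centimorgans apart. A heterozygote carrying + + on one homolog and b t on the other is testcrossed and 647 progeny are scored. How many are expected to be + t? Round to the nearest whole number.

66

A map distance of 20.3 centimorgans corresponds to a recombination frequency of 0.203.
The F1 is + + / b t, so + t is a recombinant gamete class with expected frequency r/2 = 0.203/2 = 0.1015.
Expected number = 0.1015 × 647 = 65.67 ≈ 66.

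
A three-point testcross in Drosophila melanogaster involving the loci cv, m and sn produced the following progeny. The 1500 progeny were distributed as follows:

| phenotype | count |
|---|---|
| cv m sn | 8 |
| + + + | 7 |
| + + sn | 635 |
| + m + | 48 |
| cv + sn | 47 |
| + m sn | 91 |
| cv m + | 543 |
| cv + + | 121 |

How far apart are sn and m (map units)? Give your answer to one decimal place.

The two most frequent reciprocal classes, + + sn and cv m +, are the parental types, so the F1 was + + sn / cv m +.
The two rarest classes, + + + and cv m sn, are the double crossovers. Comparing them with the parentals, only the sn allele has switched, so sn is the middle locus and the order is cv – sn – m.
Crossovers in the sn–m interval produce the single-crossover classes + m sn and cv + + (91 + 121 = 212) plus the double crossovers (15).
RF(sn–m) = (212 + 15) / 1500 = 227/1500 = 0.1513 → 15.1 map units.

15.1 map units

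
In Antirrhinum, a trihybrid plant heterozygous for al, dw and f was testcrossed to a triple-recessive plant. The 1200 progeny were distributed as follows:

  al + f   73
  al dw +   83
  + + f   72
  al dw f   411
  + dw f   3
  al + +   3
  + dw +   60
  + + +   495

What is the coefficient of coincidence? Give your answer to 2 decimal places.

0.32

The two most frequent reciprocal classes, al dw f and + + +, are the parental types, so the F1 was al dw f / + + +.
The two rarest classes, + dw f and al + +, are the double crossovers. Comparing them with the parentals, only the al allele has switched, so al is the middle locus and the order is f – al – dw.
f–al: (155 + 6)/1200 = 0.1342; al–dw: (133 + 6)/1200 = 0.1158.
Expected DCO frequency = 0.1342 × 0.1158 ≈ 0.01554; observed = 6/1200 ≈ 0.00500.
Coefficient of coincidence = 0.00500/0.01554 ≈ 0.32.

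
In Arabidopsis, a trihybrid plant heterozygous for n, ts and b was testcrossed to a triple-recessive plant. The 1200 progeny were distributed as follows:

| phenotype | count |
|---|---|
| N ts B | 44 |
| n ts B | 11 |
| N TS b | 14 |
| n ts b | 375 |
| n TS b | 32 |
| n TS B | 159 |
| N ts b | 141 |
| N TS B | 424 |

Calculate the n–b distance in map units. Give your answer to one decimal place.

The two most frequent reciprocal classes, N TS B and n ts b, are the parental types, so the F1 was N TS B / n ts b.
The two rarest classes, N TS b and n ts B, are the double crossovers. Comparing them with the parentals, only the b allele has switched, so b is the middle locus and the order is ts – b – n.
Crossovers in the b–n interval produce the single-crossover classes n TS B and N ts b (159 + 141 = 300) plus the double crossovers (25).
RF(b–n) = (300 + 25) / 1200 = 325/1200 = 0.2708 → 27.1 map units.

27.1 map units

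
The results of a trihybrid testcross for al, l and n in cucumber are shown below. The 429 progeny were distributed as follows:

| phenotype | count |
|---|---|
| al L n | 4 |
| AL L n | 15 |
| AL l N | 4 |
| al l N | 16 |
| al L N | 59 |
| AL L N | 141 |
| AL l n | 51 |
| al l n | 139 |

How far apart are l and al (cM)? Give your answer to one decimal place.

The two most frequent reciprocal classes, al l n and AL L N, are the parental types, so the F1 was al l n / AL L N.
The two rarest classes, al L n and AL l N, are the double crossovers. Comparing them with the parentals, only the l allele has switched, so l is the middle locus and the order is al – l – n.
Crossovers in the al–l interval produce the single-crossover classes AL l n and al L N (51 + 59 = 110) plus the double crossovers (8).
RF(al–l) = (110 + 8) / 429 = 118/429 = 0.2751 → 27.5 cM.

27.5 cM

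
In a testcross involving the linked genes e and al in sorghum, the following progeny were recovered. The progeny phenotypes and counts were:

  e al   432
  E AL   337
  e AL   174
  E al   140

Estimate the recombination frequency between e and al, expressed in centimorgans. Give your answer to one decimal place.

29.0 centimorgans

The two most frequent classes, E AL (337) and e al (432), are the parental types, so the F1 was E AL / e al.
The recombinant classes are E al and e AL: 140 + 174 = 314.
Recombination frequency = 314/1083 = 0.2899 ≈ 29.0%, i.e. 29.0 centimorgans.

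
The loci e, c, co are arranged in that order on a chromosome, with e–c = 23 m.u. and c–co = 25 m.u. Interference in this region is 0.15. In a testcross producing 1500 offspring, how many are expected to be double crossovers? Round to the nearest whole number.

73

Map distances give recombination frequencies of 0.230 and 0.250 for the two intervals.
With interference 0.15 (so coincidence = 0.85), expected double-crossover frequency = 0.230 × 0.250 × 0.85 = 0.04888.
Expected number = 0.04888 × 1500 = 73.31 ≈ 73.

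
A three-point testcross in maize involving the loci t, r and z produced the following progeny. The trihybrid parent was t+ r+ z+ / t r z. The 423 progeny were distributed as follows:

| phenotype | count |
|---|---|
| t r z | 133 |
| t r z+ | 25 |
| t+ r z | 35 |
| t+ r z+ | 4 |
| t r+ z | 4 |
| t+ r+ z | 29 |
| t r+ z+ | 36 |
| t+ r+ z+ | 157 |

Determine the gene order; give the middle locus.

The two rarest classes, t+ r z+ and t r+ z, are the double crossovers. Comparing them with the parentals, only the r allele has switched, so r is the middle locus and the order is t – r – z.

r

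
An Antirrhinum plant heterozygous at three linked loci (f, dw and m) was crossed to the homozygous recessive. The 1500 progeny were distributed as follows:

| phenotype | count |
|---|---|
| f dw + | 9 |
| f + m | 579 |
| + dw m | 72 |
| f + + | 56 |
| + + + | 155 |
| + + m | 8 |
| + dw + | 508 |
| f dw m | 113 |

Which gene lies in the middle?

f

The two most frequent reciprocal classes, f + m and + dw +, are the parental types, so the F1 was f + m / + dw +.
The two rarest classes, + + m and f dw +, are the double crossovers. Comparing them with the parentals, only the f allele has switched, so f is the middle locus and the order is dw – f – m.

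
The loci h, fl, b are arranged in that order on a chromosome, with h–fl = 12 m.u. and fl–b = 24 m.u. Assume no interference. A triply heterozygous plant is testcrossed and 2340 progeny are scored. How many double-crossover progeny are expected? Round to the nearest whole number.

67

Map distances give recombination frequencies of 0.120 and 0.240 for the two intervals.
With no interference, expected double-crossover frequency = 0.120 × 0.240 = 0.02880.
Expected number = 0.02880 × 2340 = 67.39 ≈ 67.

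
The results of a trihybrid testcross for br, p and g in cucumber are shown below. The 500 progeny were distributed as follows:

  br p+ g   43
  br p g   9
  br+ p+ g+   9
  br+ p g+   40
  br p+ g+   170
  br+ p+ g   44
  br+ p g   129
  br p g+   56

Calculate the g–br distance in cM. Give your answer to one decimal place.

The two most frequent reciprocal classes, br p+ g+ and br+ p g, are the parental types, so the F1 was br p+ g+ / br+ p g.
The two rarest classes, br+ p+ g+ and br p g, are the double crossovers. Comparing them with the parentals, only the br allele has switched, so br is the middle locus and the order is g – br – p.
Crossovers in the g–br interval produce the single-crossover classes br p+ g and br+ p g+ (43 + 40 = 83) plus the double crossovers (18).
RF(g–br) = (83 + 18) / 500 = 101/500 = 0.2020 → 20.2 cM.

20.2 cM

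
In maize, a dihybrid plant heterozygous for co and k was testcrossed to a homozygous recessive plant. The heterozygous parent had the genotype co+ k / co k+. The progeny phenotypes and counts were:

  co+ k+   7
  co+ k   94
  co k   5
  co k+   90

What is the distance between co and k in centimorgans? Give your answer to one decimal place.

6.1 centimorgans

The recombinant classes are co+ k+ and co k: 7 + 5 = 12.
Recombination frequency = 12/196 = 0.0612 ≈ 6.1%, i.e. 6.1 centimorgans.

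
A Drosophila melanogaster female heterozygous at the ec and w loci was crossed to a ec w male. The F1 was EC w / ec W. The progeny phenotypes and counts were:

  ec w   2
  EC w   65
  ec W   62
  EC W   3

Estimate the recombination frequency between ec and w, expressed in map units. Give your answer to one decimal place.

3.8 map units

The recombinant classes are EC W and ec w: 3 + 2 = 5.
Recombination frequency = 5/132 = 0.0379 ≈ 3.8%, i.e. 3.8 map units.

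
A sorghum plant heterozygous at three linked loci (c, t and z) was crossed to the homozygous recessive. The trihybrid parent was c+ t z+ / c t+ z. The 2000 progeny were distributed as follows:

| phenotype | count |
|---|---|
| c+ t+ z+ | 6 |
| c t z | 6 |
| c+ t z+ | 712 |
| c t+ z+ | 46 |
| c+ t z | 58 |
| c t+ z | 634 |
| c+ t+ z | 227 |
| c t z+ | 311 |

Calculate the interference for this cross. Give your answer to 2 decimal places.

0.62

The two rarest classes, c+ t+ z+ and c t z, are the double crossovers. Comparing them with the parentals, only the t allele has switched, so t is the middle locus and the order is c – t – z.
c–t: (538 + 12)/2000 = 0.2750; t–z: (104 + 12)/2000 = 0.0580.
Expected DCO frequency = 0.2750 × 0.0580 ≈ 0.01595; observed = 12/2000 ≈ 0.00600.
Coefficient of coincidence = 0.00600/0.01595 ≈ 0.38; interference = 1 − 0.38 = 0.62.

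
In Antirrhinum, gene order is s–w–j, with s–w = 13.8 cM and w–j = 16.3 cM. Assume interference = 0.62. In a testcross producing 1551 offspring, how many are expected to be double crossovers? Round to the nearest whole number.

13

Map distances give recombination frequencies of 0.138 and 0.163 for the two intervals.
With interference 0.62 (so coincidence = 0.38), expected double-crossover frequency = 0.138 × 0.163 × 0.38 = 0.00855.
Expected number = 0.00855 × 1551 = 13.26 ≈ 13.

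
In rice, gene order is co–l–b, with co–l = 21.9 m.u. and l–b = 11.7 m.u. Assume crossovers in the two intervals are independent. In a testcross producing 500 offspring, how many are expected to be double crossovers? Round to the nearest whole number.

13

Map distances give recombination frequencies of 0.219 and 0.117 for the two intervals.
With no interference, expected double-crossover frequency = 0.219 × 0.117 = 0.02562.
Expected number = 0.02562 × 500 = 12.81 ≈ 13.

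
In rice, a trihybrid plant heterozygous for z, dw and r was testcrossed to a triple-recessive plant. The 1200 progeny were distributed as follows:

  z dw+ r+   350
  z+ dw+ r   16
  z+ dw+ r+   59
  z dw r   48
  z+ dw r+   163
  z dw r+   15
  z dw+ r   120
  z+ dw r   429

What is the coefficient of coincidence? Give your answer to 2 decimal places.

0.86

The two most frequent reciprocal classes, z dw+ r+ and z+ dw r, are the parental types, so the F1 was z dw+ r+ / z+ dw r.
The two rarest classes, z dw r+ and z+ dw+ r, are the double crossovers. Comparing them with the parentals, only the dw allele has switched, so dw is the middle locus and the order is r – dw – z.
r–dw: (283 + 31)/1200 = 0.2617; dw–z: (107 + 31)/1200 = 0.1150.
Expected DCO frequency = 0.2617 × 0.1150 ≈ 0.03010; observed = 31/1200 ≈ 0.02583.
Coefficient of coincidence = 0.02583/0.03010 ≈ 0.86.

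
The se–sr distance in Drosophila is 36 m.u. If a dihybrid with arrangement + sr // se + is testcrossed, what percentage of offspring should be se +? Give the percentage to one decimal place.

A map distance of 36 m.u. corresponds to a recombination frequency of 0.360.
The F1 is + sr / se +, so se + is a parental gamete class with expected frequency (1 − r)/2 = 0.640/2 = 0.3200.
That is 0.3200 = 32.0% of the progeny.

32.0%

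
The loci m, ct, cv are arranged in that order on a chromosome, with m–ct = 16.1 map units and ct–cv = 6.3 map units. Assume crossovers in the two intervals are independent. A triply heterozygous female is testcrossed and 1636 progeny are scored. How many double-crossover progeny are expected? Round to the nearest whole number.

Map distances give recombination frequencies of 0.161 and 0.063 for the two intervals.
With no interference, expected double-crossover frequency = 0.161 × 0.063 = 0.01014.
Expected number = 0.01014 × 1636 = 16.59 ≈ 17.

17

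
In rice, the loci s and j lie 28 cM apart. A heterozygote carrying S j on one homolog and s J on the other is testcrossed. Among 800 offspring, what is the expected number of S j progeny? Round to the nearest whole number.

288

A map distance of 28 cM corresponds to a recombination frequency of 0.280.
The F1 is S j / s J, so S j is a parental gamete class with expected frequency (1 − r)/2 = 0.720/2 = 0.3600.
Expected number = 0.3600 × 800 = 288.00 ≈ 288.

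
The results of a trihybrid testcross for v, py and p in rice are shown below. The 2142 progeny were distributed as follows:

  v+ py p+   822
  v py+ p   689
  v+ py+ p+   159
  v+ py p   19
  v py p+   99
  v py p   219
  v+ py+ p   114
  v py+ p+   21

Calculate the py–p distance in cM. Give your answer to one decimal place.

19.5 cM

The two most frequent reciprocal classes, v py+ p and v+ py p+, are the parental types, so the F1 was v py+ p / v+ py p+.
The two rarest classes, v py+ p+ and v+ py p, are the double crossovers. Comparing them with the parentals, only the p allele has switched, so p is the middle locus and the order is py – p – v.
Crossovers in the py–p interval produce the single-crossover classes v py p and v+ py+ p+ (219 + 159 = 378) plus the double crossovers (40).
RF(py–p) = (378 + 40) / 2142 = 418/2142 = 0.1951 → 19.5 cM.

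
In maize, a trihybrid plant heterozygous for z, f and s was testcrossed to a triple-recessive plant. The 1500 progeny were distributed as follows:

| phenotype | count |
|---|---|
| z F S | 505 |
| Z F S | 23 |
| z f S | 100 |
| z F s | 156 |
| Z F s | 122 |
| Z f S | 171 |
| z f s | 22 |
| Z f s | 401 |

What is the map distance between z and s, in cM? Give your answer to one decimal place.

The two most frequent reciprocal classes, z F S and Z f s, are the parental types, so the F1 was z F S / Z f s.
The two rarest classes, Z F S and z f s, are the double crossovers. Comparing them with the parentals, only the z allele has switched, so z is the middle locus and the order is s – z – f.
Crossovers in the s–z interval produce the single-crossover classes z F s and Z f S (156 + 171 = 327) plus the double crossovers (45).
RF(s–z) = (327 + 45) / 1500 = 372/1500 = 0.2480 → 24.8 cM.

24.8 cM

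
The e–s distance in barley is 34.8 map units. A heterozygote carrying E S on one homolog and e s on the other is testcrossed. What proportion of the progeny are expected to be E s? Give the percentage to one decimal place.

A map distance of 34.8 map units corresponds to a recombination frequency of 0.348.
The F1 is E S / e s, so E s is a recombinant gamete class with expected frequency r/2 = 0.348/2 = 0.1740.
That is 0.1740 = 17.4% of the progeny.

17.4%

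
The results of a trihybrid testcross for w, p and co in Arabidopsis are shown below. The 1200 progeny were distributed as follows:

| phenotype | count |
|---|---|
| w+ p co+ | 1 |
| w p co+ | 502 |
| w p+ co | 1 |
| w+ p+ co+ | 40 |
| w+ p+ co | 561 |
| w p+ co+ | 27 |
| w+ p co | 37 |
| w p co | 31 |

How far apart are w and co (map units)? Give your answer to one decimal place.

6.1 map units

The two most frequent reciprocal classes, w p co+ and w+ p+ co, are the parental types, so the F1 was w p co+ / w+ p+ co.
The two rarest classes, w+ p co+ and w p+ co, are the double crossovers. Comparing them with the parentals, only the w allele has switched, so w is the middle locus and the order is co – w – p.
Crossovers in the co–w interval produce the single-crossover classes w p co and w+ p+ co+ (31 + 40 = 71) plus the double crossovers (2).
RF(co–w) = (71 + 2) / 1200 = 73/1200 = 0.0608 → 6.1 map units.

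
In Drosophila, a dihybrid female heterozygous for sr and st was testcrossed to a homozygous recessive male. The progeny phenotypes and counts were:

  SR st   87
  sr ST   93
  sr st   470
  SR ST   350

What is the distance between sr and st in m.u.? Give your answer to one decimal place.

The two most frequent classes, SR ST (350) and sr st (470), are the parental types, so the F1 was SR ST / sr st.
The recombinant classes are SR st and sr ST: 87 + 93 = 180.
Recombination frequency = 180/1000 = 0.1800 ≈ 18.0%, i.e. 18.0 m.u.

18.0 m.u.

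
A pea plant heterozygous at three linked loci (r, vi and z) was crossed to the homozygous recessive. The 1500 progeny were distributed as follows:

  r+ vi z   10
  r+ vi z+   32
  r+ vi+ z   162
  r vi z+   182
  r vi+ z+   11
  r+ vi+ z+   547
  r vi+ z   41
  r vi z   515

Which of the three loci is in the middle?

The two most frequent reciprocal classes, r+ vi+ z+ and r vi z, are the parental types, so the F1 was r+ vi+ z+ / r vi z.
The two rarest classes, r vi+ z+ and r+ vi z, are the double crossovers. Comparing them with the parentals, only the r allele has switched, so r is the middle locus and the order is vi – r – z.

r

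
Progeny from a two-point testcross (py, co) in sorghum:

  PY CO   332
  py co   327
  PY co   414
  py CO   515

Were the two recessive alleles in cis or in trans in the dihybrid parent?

trans

The two most frequent classes are PY co (414) and py CO (515); these are the parental (non-recombinant) types.
So the F1 carried PY co on one chromosome and py CO on the other — the recessive alleles are on opposite chromosomes (trans / repulsion).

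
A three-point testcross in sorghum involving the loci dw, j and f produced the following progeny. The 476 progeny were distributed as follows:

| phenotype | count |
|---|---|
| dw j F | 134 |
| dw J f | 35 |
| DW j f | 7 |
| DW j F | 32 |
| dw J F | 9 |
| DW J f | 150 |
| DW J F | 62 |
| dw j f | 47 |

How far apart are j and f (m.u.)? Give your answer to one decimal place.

The two most frequent reciprocal classes, dw j F and DW J f, are the parental types, so the F1 was dw j F / DW J f.
The two rarest classes, dw J F and DW j f, are the double crossovers. Comparing them with the parentals, only the j allele has switched, so j is the middle locus and the order is dw – j – f.
Crossovers in the j–f interval produce the single-crossover classes dw j f and DW J F (47 + 62 = 109) plus the double crossovers (16).
RF(j–f) = (109 + 16) / 476 = 125/476 = 0.2626 → 26.3 m.u.

26.3 m.u.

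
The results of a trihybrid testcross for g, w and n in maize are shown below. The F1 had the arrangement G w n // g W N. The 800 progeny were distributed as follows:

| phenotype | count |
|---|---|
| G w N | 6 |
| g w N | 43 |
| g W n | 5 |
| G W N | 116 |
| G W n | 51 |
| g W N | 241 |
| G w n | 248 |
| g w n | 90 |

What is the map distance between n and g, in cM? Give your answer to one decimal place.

The two rarest classes, G w N and g W n, are the double crossovers. Comparing them with the parentals, only the n allele has switched, so n is the middle locus and the order is g – n – w.
Crossovers in the g–n interval produce the single-crossover classes g w n and G W N (90 + 116 = 206) plus the double crossovers (11).
RF(g–n) = (206 + 11) / 800 = 217/800 = 0.2712 → 27.1 cM.

27.1 cM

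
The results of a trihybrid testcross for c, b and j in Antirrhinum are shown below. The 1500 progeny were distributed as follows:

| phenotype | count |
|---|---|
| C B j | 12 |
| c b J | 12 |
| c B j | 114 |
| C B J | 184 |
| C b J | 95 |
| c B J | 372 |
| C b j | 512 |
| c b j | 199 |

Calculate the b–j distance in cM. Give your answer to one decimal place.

15.5 cM

The two most frequent reciprocal classes, c B J and C b j, are the parental types, so the F1 was c B J / C b j.
The two rarest classes, c b J and C B j, are the double crossovers. Comparing them with the parentals, only the b allele has switched, so b is the middle locus and the order is c – b – j.
Crossovers in the b–j interval produce the single-crossover classes c B j and C b J (114 + 95 = 209) plus the double crossovers (24).
RF(b–j) = (209 + 24) / 1500 = 233/1500 = 0.1553 → 15.5 cM.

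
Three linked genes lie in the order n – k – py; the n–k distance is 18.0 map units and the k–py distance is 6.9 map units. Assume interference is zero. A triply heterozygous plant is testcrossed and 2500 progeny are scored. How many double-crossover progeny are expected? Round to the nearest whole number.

Map distances give recombination frequencies of 0.180 and 0.069 for the two intervals.
With no interference, expected double-crossover frequency = 0.180 × 0.069 = 0.01242.
Expected number = 0.01242 × 2500 = 31.05 ≈ 31.

31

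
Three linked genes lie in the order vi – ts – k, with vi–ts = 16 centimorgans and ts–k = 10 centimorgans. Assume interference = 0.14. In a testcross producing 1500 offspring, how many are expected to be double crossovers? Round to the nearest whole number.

Map distances give recombination frequencies of 0.160 and 0.100 for the two intervals.
With interference 0.14 (so coincidence = 0.86), expected double-crossover frequency = 0.160 × 0.100 × 0.86 = 0.01376.
Expected number = 0.01376 × 1500 = 20.64 ≈ 21.

21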